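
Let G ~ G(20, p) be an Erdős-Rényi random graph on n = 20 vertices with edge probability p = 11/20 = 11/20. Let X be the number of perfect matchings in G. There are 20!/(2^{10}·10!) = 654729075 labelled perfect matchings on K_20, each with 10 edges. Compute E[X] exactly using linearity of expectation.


K_20 has 20!/(2^{10}·10!) = 654729075 labelled perfect matchings.
For each such perfect matching H, let X_H = 1 if all 10 edges of H are present in G. Then P[X_H = 1] = p^{10} = (11/20)^{10} = 25937424601/10240000000000.
By linearity of expectation: E[X] = Σ_H E[X_H] = 654729075 · p^{10} = 654729075 · 25937424601/10240000000000 = 679279440675798963/409600000000.
Numerically: E[X] ≈ 1.6584e+06.

E[X] = 654729075 · (11/20)^{10} = 679279440675798963/409600000000 ≈ 1.6584e+06.


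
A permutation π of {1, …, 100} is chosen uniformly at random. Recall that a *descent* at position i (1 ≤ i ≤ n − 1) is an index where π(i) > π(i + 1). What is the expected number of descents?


Write X = Σ X_I over i = 1, …, 99, with X_I the indicator of one descent.
There are 99 indicators.
For each fixed i, the pair (π(i), π(i+1)) is a uniformly random ordered pair of distinct values from {1, …, 100}; by symmetry P[π(i) > π(i+1)] = 1/2.
By linearity: E[X] = 99 · (1/2) = (100 − 1) · (1/2) = 99/2 ≈ 49.500.

E[X] = 99/2 = 49.500.


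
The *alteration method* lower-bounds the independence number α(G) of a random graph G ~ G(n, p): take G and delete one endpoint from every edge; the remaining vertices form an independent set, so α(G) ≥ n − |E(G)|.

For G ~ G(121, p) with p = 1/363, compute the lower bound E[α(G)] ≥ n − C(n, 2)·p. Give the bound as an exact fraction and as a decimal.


E[|E(G)|] = C(121, 2)·p = 7260 · (1/363) = 20.
E[α(G)] ≥ n − E[|E(G)|] = 121 − 20 = 101.
Numerically: ≈ 101.0000.
(This is only a lower bound; the true E[α(G)] may be larger.)

E[α(G)] ≥ 101 ≈ 101.0000.


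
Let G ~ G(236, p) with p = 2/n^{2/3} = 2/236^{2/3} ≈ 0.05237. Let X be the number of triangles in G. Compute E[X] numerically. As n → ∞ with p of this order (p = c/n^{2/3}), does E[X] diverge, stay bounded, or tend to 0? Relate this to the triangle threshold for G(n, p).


Number of potential triangles: C(236, 3) = 2162940.
Each occurs with probability p³ ≈ (0.05237)³ ≈ 1.436369e-04.
By linearity: E[X] = C(236, 3)·p³ ≈ 2162940 · 1.436369e-04 ≈ 310.6780.
Since α = 2/3 < 1, p = c/n^{2/3} ≫ 1/n is above the triangle threshold p ~ 1/n. Asymptotically E[X] ~ (c³/6)·n^{3(1−α)} = (2³/6)·n^{1} → ∞; triangles are abundant w.h.p.

E[X] ≈ 310.6780; in regime p = Θ(1/n^{2/3}) E[X] diverges (above the triangle threshold p ~ 1/n).


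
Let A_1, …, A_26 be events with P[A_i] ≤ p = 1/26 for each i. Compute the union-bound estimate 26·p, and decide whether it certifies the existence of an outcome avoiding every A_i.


Union bound: P[∪_{i=1}^{26} A_i] ≤ Σ_i P[A_i] ≤ 26·p = 26·(1/26) = 1.
Numerically: 1 ≈ 1.0000.
Is 1 < 1? NO.
Since the bound 1 is ≥ 1, the union bound is uninformative here; it does NOT by itself certify existence.

26·p = 1 ≈ 1.0000; existence NOT certified by the union bound.


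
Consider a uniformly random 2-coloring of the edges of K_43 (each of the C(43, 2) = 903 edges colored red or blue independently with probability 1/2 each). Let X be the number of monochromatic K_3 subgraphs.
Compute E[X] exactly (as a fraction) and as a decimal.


Let X = Σ_S X_S over the C(43, 3) = 12341 subsets S of size 3, where X_S = 1 if the K_3 on S is monochromatic.
For a fixed S, the K_3 on S has C(3, 2) = 3 edges. P[all 3 edges red] = (1/2)^3, and likewise for blue, so P[monochromatic] = 2·(1/2)^3 = 2^{1 − 3} = 1/4.
By linearity of expectation: E[X] = C(43, 3) · 2^{1 − 3} = 12341 · 1/4 = 12341/4.
Numerically: E[X] ≈ 3085.250000.

E[X] = C(43,3)·2^(1−C(3,2)) = 12341/4 ≈ 3085.250000.


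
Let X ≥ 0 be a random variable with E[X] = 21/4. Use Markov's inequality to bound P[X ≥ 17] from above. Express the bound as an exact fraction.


μ = E[X] = 21/4, a = 17.
Markov: P[X ≥ 17] ≤ μ/a = (21/4)/17 = 21/68.
Numerically: ≈ 0.3088.
(Since a = 17 > μ = 5.2500, the bound 21/68 is < 1 and informative.)

P[X ≥ 17] ≤ 21/68 ≈ 0.3088.


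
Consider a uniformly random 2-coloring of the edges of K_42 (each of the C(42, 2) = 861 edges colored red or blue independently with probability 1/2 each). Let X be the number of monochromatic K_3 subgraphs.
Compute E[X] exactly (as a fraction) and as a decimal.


Let X = Σ_S X_S over the C(42, 3) = 11480 subsets S of size 3, where X_S = 1 if the K_3 on S is monochromatic.
For a fixed S, the K_3 on S has C(3, 2) = 3 edges. P[all 3 edges red] = (1/2)^3, and likewise for blue, so P[monochromatic] = 2·(1/2)^3 = 2^{1 − 3} = 1/4.
Summing: E[X] = C(42, 3) · 2^{1 − 3} = 11480 · 1/4 = 2870.
Numerically: E[X] ≈ 2870.000.

E[X] = C(42,3)·2^(1−C(3,2)) = 2870 ≈ 2870.000.


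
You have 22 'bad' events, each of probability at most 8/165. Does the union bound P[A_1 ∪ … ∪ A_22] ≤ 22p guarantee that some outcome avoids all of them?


Union bound: P[∪_{i=1}^{22} A_i] ≤ Σ_i P[A_i] ≤ 22·p = 22·(8/165) = 16/15.
Numerically: 16/15 ≈ 1.0667.
Is 16/15 < 1? NO.
Since the bound 16/15 is ≥ 1, the union bound is uninformative here; it does NOT by itself certify existence.

22·p = 16/15 ≈ 1.0667; existence NOT certified by the union bound.


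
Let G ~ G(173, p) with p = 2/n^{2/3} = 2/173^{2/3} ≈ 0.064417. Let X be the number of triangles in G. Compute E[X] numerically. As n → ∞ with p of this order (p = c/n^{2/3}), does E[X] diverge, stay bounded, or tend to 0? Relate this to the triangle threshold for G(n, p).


Number of potential triangles: C(173, 3) = 848046.
Each occurs with probability p³ ≈ (0.064417)³ ≈ 2.6729927e-04.
By linearity: E[X] = C(173, 3)·p³ ≈ 848046 · 2.6729927e-04 ≈ 226.68208.
Since α = 2/3 < 1, p = c/n^{2/3} ≫ 1/n is above the triangle threshold p ~ 1/n. Asymptotically E[X] ~ (c³/6)·n^{3(1−α)} = (2³/6)·n^{1} → ∞; triangles are abundant w.h.p.

E[X] ≈ 226.68208; in regime p = Θ(1/n^{2/3}) E[X] diverges (above the triangle threshold p ~ 1/n).


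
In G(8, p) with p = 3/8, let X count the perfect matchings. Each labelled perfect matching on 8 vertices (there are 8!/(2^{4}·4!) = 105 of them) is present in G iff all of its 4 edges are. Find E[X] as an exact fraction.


K_8 has 8!/(2^{4}·4!) = 105 labelled perfect matchings.
For each such perfect matching H, let X_H = 1 if all 4 edges of H are present in G. Then P[X_H = 1] = p^{4} = (3/8)^{4} = 81/4096.
By linearity: E[X] = Σ_H E[X_H] = 105 · p^{4} = 105 · 81/4096 = 8505/4096.
Numerically: E[X] ≈ 2.07642.

E[X] = 105 · (3/8)^{4} = 8505/4096 ≈ 2.07642.


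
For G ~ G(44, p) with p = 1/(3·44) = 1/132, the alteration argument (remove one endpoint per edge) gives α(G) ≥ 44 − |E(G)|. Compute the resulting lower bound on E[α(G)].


E[|E(G)|] = C(44, 2)·p = 946 · (1/132) = 43/6.
E[α(G)] ≥ n − E[|E(G)|] = 44 − 43/6 = 221/6.
Numerically: ≈ 36.833333.
(This is only a lower bound; the true E[α(G)] may be larger.)

E[α(G)] ≥ 221/6 ≈ 36.833333.


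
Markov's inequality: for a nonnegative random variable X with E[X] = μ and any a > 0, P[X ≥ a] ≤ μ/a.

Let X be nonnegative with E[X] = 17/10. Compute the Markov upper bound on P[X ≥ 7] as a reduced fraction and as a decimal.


μ = E[X] = 17/10, a = 7.
Markov: P[X ≥ 7] ≤ μ/a = (17/10)/7 = 17/70.
Numerically: ≈ 0.242857.
(Since a = 7 > μ = 1.700000, the bound 17/70 is < 1 and informative.)

P[X ≥ 7] ≤ 17/70 ≈ 0.242857.


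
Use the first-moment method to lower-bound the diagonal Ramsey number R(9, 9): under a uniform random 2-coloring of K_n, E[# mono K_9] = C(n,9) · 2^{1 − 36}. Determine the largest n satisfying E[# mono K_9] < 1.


We need C(n, 9) · 2^{1 − 36} < 1, i.e. C(n, 9) < 2^{36 − 1} = 34359738368.
Check values of n near the boundary:
  n = 61: C(61, 9) = 17341763505; 17341763505 < 34359738368? YES
  n = 62: C(62, 9) = 20286591270; 20286591270 < 34359738368? YES
  n = 63: C(63, 9) = 23667689815; 23667689815 < 34359738368? YES
  n = 64: C(64, 9) = 27540584512; 27540584512 < 34359738368? YES
  n = 65: C(65, 9) = 31966749880; 31966749880 < 34359738368? YES
  n = 66: C(66, 9) = 37014131440; 37014131440 < 34359738368? NO
The largest n with C(n, 9) < 34359738368 is n = 65 (where E[X] = 3995843735/4294967296 ≈ 0.9304). Hence R(9, 9) > 65, i.e. R(9, 9) ≥ 66.

Largest n = 65; hence R(9, 9) > 65.


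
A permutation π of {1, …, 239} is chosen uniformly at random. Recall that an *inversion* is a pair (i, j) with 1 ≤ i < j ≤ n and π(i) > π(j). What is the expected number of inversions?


Write X = Σ X_I over the C(239, 2) = 28441 pairs i < j, with X_I the indicator of one inversion.
There are 28441 indicators.
For each fixed pair i < j, the values π(i) and π(j) are two distinct elements of {1, …, 239} in uniformly random order; by symmetry P[π(i) > π(j)] = 1/2.
By linearity: E[X] = 28441 · (1/2) = C(239, 2) · (1/2) = 28441/2 = 28441/2 ≈ 14220.500.

E[X] = 28441/2 = 14220.500.


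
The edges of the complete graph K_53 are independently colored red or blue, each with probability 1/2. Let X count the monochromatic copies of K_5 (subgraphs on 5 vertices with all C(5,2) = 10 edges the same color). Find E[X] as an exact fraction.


Let X = Σ_S X_S over the C(53, 5) = 2869685 subsets S of size 5, where X_S = 1 if the K_5 on S is monochromatic.
For a fixed S, the K_5 on S has C(5, 2) = 10 edges. P[all 10 edges red] = (1/2)^10, and likewise for blue, so P[monochromatic] = 2·(1/2)^10 = 2^{1 − 10} = 1/512.
Summing: E[X] = C(53, 5) · 2^{1 − 10} = 2869685 · 1/512 = 2869685/512.
Numerically: E[X] ≈ 5604.853516.

E[X] = C(53,5)·2^(1−C(5,2)) = 2869685/512 ≈ 5604.853516.


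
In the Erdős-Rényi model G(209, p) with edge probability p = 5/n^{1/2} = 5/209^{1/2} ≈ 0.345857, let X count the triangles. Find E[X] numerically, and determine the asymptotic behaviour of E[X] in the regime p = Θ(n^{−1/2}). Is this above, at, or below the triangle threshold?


Number of potential triangles: C(209, 3) = 1499784.
Each occurs with probability p³ ≈ (0.345857)³ ≈ 4.13704823e-02.
By linearity: E[X] = C(209, 3)·p³ ≈ 1499784 · 4.13704823e-02 ≈ 62046.787409.
Since α = 1/2 < 1, p = c/n^{1/2} ≫ 1/n is above the triangle threshold p ~ 1/n. Asymptotically E[X] ~ (c³/6)·n^{3(1−α)} = (5³/6)·n^{1.5} → ∞; triangles are abundant w.h.p.

E[X] ≈ 62046.787409; in regime p = Θ(1/n^{1/2}) E[X] diverges (above the triangle threshold p ~ 1/n).


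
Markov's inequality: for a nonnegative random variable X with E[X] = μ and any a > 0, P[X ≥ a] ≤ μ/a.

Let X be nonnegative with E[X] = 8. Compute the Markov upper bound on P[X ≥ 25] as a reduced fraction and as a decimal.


μ = E[X] = 8, a = 25.
Markov: P[X ≥ 25] ≤ μ/a = (8)/25 = 8/25.
Numerically: ≈ 0.3200.
(Since a = 25 > μ = 8.0000, the bound 8/25 is < 1 and informative.)

P[X ≥ 25] ≤ 8/25 ≈ 0.3200.


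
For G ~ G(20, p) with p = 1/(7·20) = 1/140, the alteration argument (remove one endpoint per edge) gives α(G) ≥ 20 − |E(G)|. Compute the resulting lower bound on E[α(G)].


E[|E(G)|] = C(20, 2)·p = 190 · (1/140) = 19/14.
E[α(G)] ≥ n − E[|E(G)|] = 20 − 19/14 = 261/14.
Numerically: ≈ 18.64286.
(This is only a lower bound; the true E[α(G)] may be larger.)

E[α(G)] ≥ 261/14 ≈ 18.64286.


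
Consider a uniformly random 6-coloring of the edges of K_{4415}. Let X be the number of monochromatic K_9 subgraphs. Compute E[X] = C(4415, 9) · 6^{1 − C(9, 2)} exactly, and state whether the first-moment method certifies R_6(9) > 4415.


E[X] = C(4415, 9) · 6^{1 − 36} = 1742086910069196051229123255 · 6^{−35} = 1742086910069196051229123255/1719070799748422591028658176.
As a reduced fraction: E[X] = 1742086910069196051229123255/1719070799748422591028658176 ≈ 1.013.
Is E[X] < 1? NO.
Since E[X] ≥ 1, the first-moment bound is inconclusive at n = 4415; it does NOT by itself certify R_6(9) > 4415.

E[X] = 1742086910069196051229123255/1719070799748422591028658176 ≈ 1.013; E[X] ≥ 1; first-moment method inconclusive here.


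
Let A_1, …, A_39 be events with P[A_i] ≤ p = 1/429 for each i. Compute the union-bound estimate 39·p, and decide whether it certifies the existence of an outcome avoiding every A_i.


Union bound: P[∪_{i=1}^{39} A_i] ≤ Σ_i P[A_i] ≤ 39·p = 39·(1/429) = 1/11.
Numerically: 1/11 ≈ 0.0909.
Is 1/11 < 1? YES.
Since P[∪ A_i] ≤ 1/11 < 1, the complement has P[∩ A_i^c] ≥ 1 − 1/11 = 10/11 > 0, so some outcome avoids every A_i.

39·p = 1/11 ≈ 0.0909; existence CERTIFIED by the union bound.


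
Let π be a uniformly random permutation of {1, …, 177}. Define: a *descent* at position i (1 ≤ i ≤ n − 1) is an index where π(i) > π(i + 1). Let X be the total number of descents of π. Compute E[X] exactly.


Write X = Σ X_I over i = 1, …, 176, with X_I the indicator of one descent.
There are 176 indicators.
For each fixed i, the pair (π(i), π(i+1)) is a uniformly random ordered pair of distinct values from {1, …, 177}; by symmetry P[π(i) > π(i+1)] = 1/2.
By linearity: E[X] = 176 · (1/2) = (177 − 1) · (1/2) = 88 ≈ 88.00000.

E[X] = 88 = 88.00000.


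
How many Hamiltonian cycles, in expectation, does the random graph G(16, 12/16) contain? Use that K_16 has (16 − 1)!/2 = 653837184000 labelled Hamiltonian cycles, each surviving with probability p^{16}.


K_16 has (16 − 1)!/2 = 653837184000 labelled Hamiltonian cycles.
For each such Hamiltonian cycle H, let X_H = 1 if all 16 edges of H are present in G. Then P[X_H = 1] = p^{16} = (3/4)^{16} = 43046721/4294967296.
By linearity: E[X] = Σ_H E[X_H] = 653837184000 · p^{16} = 653837184000 · 43046721/4294967296 = 27485885585032875/4194304.
Numerically: E[X] ≈ 6.553e+09.

E[X] = 653837184000 · (3/4)^{16} = 27485885585032875/4194304 ≈ 6.553e+09.


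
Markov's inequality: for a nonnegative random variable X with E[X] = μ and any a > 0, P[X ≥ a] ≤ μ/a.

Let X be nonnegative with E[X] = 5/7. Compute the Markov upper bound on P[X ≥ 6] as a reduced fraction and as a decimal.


μ = E[X] = 5/7, a = 6.
Markov: P[X ≥ 6] ≤ μ/a = (5/7)/6 = 5/42.
Numerically: ≈ 0.119048.
(Since a = 6 > μ = 0.714286, the bound 5/42 is < 1 and informative.)

P[X ≥ 6] ≤ 5/42 ≈ 0.119048.


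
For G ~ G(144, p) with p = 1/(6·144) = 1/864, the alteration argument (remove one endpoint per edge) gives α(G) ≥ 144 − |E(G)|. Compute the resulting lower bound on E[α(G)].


E[|E(G)|] = C(144, 2)·p = 10296 · (1/864) = 143/12.
E[α(G)] ≥ n − E[|E(G)|] = 144 − 143/12 = 1585/12.
Numerically: ≈ 132.083.
(This is only a lower bound; the true E[α(G)] may be larger.)

E[α(G)] ≥ 1585/12 ≈ 132.083.


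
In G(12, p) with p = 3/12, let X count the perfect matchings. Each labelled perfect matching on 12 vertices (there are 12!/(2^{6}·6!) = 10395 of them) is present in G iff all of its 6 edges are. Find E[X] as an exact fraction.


K_12 has 12!/(2^{6}·6!) = 10395 labelled perfect matchings.
For each such perfect matching H, let X_H = 1 if all 6 edges of H are present in G. Then P[X_H = 1] = p^{6} = (1/4)^{6} = 1/4096.
Summing the indicators: E[X] = Σ_H E[X_H] = 10395 · p^{6} = 10395 · 1/4096 = 10395/4096.
Numerically: E[X] ≈ 2.53784.

E[X] = 10395 · (1/4)^{6} = 10395/4096 ≈ 2.53784.


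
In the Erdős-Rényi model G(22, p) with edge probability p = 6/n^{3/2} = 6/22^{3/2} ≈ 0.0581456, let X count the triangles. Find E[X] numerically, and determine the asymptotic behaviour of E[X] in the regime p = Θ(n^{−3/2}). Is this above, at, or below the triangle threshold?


Number of potential triangles: C(22, 3) = 1540.
Each occurs with probability p³ ≈ (0.0581456)³ ≈ 1.96585593e-04.
By linearity: E[X] = C(22, 3)·p³ ≈ 1540 · 1.96585593e-04 ≈ 0.302742.
Since α = 3/2 > 1, p = c/n^{3/2} = o(1/n) is below the triangle threshold p ~ 1/n. Asymptotically E[X] ~ (c³/6)·n^{3(1−α)} = (6³/6)·n^{-1.5} → 0, so by Markov's inequality G has no triangles w.h.p.

E[X] ≈ 0.302742; in regime p = Θ(1/n^{3/2}) E[X] tends to 0 (below the triangle threshold p ~ 1/n).


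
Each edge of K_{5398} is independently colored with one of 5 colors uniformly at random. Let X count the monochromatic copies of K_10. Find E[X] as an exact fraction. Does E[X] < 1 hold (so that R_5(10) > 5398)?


E[X] = C(5398, 10) · 5^{1 − 45} = 5740413564134635387185954535766 · 5^{−44} = 5740413564134635387185954535766/5684341886080801486968994140625.
As a reduced fraction: E[X] = 5740413564134635387185954535766/5684341886080801486968994140625 ≈ 1.0098642.
Is E[X] < 1? NO.
Since E[X] ≥ 1, the first-moment bound is inconclusive at n = 5398; it does NOT by itself certify R_5(10) > 5398.

E[X] = 5740413564134635387185954535766/5684341886080801486968994140625 ≈ 1.0098642; E[X] ≥ 1; first-moment method inconclusive here.


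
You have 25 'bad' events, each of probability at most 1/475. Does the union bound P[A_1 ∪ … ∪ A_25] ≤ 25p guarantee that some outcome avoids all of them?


Union bound: P[∪_{i=1}^{25} A_i] ≤ Σ_i P[A_i] ≤ 25·p = 25·(1/475) = 1/19.
Numerically: 1/19 ≈ 0.052632.
Is 1/19 < 1? YES.
Since P[∪ A_i] ≤ 1/19 < 1, the complement has P[∩ A_i^c] ≥ 1 − 1/19 = 18/19 > 0, so some outcome avoids every A_i.

25·p = 1/19 ≈ 0.052632; existence CERTIFIED by the union bound.


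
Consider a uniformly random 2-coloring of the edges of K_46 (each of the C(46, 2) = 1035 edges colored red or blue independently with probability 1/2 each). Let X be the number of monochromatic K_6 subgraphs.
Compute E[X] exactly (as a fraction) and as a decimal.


Let X = Σ_S X_S over the C(46, 6) = 9366819 subsets S of size 6, where X_S = 1 if the K_6 on S is monochromatic.
For a fixed S, the K_6 on S has C(6, 2) = 15 edges. P[all 15 edges red] = (1/2)^15, and likewise for blue, so P[monochromatic] = 2·(1/2)^15 = 2^{1 − 15} = 1/16384.
By linearity: E[X] = C(46, 6) · 2^{1 − 15} = 9366819 · 1/16384 = 9366819/16384.
Numerically: E[X] ≈ 571.705.

E[X] = C(46,6)·2^(1−C(6,2)) = 9366819/16384 ≈ 571.705.


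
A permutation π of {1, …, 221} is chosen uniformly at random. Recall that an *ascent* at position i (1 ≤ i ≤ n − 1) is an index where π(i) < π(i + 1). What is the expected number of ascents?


Write X = Σ X_I over i = 1, …, 220, with X_I the indicator of one ascent.
There are 220 indicators.
For each fixed i, the pair (π(i), π(i+1)) is a uniformly random ordered pair of distinct values from {1, …, 221}; by symmetry P[π(i) < π(i+1)] = 1/2.
By linearity: E[X] = 220 · (1/2) = (221 − 1) · (1/2) = 110 ≈ 110.000000.

E[X] = 110 = 110.000000.


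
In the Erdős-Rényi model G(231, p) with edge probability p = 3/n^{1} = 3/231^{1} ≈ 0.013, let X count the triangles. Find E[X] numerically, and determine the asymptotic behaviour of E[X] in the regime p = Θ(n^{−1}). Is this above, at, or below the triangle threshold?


Number of potential triangles: C(231, 3) = 2027795.
Each occurs with probability p³ ≈ (0.013)³ ≈ 2.19042e-06.
By linearity: E[X] = C(231, 3)·p³ ≈ 2027795 · 2.19042e-06 ≈ 4.442.
Here α = 1, so p = 3/n is exactly at the triangle threshold p ~ 1/n. Asymptotically E[X] → c³/6 = 3³/6 = 9/2 ≈ 4.500, a bounded constant. In this regime the triangle count is asymptotically Poisson(c³/6).

E[X] ≈ 4.442; in regime p = Θ(1/n^{1}) E[X] stays bounded (at the triangle threshold p ~ 1/n).


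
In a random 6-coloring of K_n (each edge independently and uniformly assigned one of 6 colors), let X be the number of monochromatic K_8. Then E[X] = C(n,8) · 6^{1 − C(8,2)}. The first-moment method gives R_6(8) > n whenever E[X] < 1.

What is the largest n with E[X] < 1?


We need C(n, 8) · 6^{1 − 28} < 1, i.e. C(n, 8) < 6^{28 − 1} = 1023490369077469249536.
Check values of n near the boundary:
  n = 1591: C(1591, 8) = 1000427749141189953870; 1000427749141189953870 < 1023490369077469249536? YES
  n = 1592: C(1592, 8) = 1005480414540892933435; 1005480414540892933435 < 1023490369077469249536? YES
  n = 1593: C(1593, 8) = 1010555394551193970323; 1010555394551193970323 < 1023490369077469249536? YES
  n = 1594: C(1594, 8) = 1015652773590544255167; 1015652773590544255167 < 1023490369077469249536? YES
  n = 1595: C(1595, 8) = 1020772636343363633895; 1020772636343363633895 < 1023490369077469249536? YES
  n = 1596: C(1596, 8) = 1025915067760710553965; 1025915067760710553965 < 1023490369077469249536? NO
  n = 1597: C(1597, 8) = 1031080153060953275445; 1031080153060953275445 < 1023490369077469249536? NO
  n = 1598: C(1598, 8) = 1036267977730442348529; 1036267977730442348529 < 1023490369077469249536? NO
The largest n with C(n, 8) < 1023490369077469249536 is n = 1595 (where E[X] = 113419181815929292655/113721152119718805504 ≈ 0.997345). Hence R_6(8) > 1595, i.e. R_6(8) ≥ 1596.

Largest n = 1595; hence R_6(8) > 1595.


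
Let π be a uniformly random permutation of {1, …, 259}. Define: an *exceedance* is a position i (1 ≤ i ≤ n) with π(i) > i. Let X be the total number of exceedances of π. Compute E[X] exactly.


Write X = Σ_{i=1}^{259} X_i, where X_i = 1_{π(i) > i}.
For each fixed i, π(i) is uniform over {1, …, 259} (marginal of a uniform permutation), so P[π(i) > i] = (n − i)/n. Summing: Σ_{i=1}^{259} (n − i)/n = (0 + 1 + … + 258)/259 = 259(259 − 1)/(2·259) = (259 − 1)/2.
Hence E[X] = Σ_{i=1}^{259} (259 − i)/259 = 129 ≈ 129.000.

E[X] = 129 = 129.000.


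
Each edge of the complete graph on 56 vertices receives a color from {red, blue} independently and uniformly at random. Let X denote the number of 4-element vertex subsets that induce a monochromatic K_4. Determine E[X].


Let X = Σ_S X_S over the C(56, 4) = 367290 subsets S of size 4, where X_S = 1 if the K_4 on S is monochromatic.
For a fixed S, the K_4 on S has C(4, 2) = 6 edges. P[all 6 edges red] = (1/2)^6, and likewise for blue, so P[monochromatic] = 2·(1/2)^6 = 2^{1 − 6} = 1/32.
Summing: E[X] = C(56, 4) · 2^{1 − 6} = 367290 · 1/32 = 183645/16.
Numerically: E[X] ≈ 11477.8125.

E[X] = C(56,4)·2^(1−C(4,2)) = 183645/16 ≈ 11477.8125.


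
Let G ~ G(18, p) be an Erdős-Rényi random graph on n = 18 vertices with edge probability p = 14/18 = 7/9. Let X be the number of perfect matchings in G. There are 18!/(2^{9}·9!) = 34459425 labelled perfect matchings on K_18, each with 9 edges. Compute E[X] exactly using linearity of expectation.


K_18 has 18!/(2^{9}·9!) = 34459425 labelled perfect matchings.
For each such perfect matching H, let X_H = 1 if all 9 edges of H are present in G. Then P[X_H = 1] = p^{9} = (7/9)^{9} = 40353607/387420489.
By linearity of expectation: E[X] = Σ_H E[X_H] = 34459425 · p^{9} = 34459425 · 40353607/387420489 = 17167433257975/4782969.
Numerically: E[X] ≈ 3.59e+06.

E[X] = 34459425 · (7/9)^{9} = 17167433257975/4782969 ≈ 3.59e+06.


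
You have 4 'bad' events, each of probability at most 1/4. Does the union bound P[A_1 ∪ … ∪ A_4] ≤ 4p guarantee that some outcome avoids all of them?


Union bound: P[∪_{i=1}^{4} A_i] ≤ Σ_i P[A_i] ≤ 4·p = 4·(1/4) = 1.
Numerically: 1 ≈ 1.00000.
Is 1 < 1? NO.
Since the bound 1 is ≥ 1, the union bound is uninformative here; it does NOT by itself certify existence.

4·p = 1 ≈ 1.00000; existence NOT certified by the union bound.


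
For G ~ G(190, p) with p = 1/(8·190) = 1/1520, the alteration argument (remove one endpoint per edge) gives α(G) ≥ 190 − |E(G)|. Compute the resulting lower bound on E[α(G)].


E[|E(G)|] = C(190, 2)·p = 17955 · (1/1520) = 189/16.
E[α(G)] ≥ n − E[|E(G)|] = 190 − 189/16 = 2851/16.
Numerically: ≈ 178.188.
(This is only a lower bound; the true E[α(G)] may be larger.)

E[α(G)] ≥ 2851/16 ≈ 178.188.


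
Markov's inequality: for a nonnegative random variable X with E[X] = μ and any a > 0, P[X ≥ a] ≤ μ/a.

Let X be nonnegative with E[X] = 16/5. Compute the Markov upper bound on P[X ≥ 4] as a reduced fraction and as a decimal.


μ = E[X] = 16/5, a = 4.
Markov: P[X ≥ 4] ≤ μ/a = (16/5)/4 = 4/5.
Numerically: ≈ 0.8000.
(Since a = 4 > μ = 3.2000, the bound 4/5 is < 1 and informative.)

P[X ≥ 4] ≤ 4/5 ≈ 0.8000.


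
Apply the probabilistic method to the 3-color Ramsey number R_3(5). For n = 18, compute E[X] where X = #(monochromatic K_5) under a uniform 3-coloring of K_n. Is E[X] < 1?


E[X] = C(18, 5) · 3^{1 − 10} = 8568 · 3^{−9} = 8568/19683.
As a reduced fraction: E[X] = 952/2187 ≈ 0.4352995.
Is E[X] < 1? YES.
Since E[X] < 1, there exists a 3-coloring of K_{18} with no monochromatic K_5; hence R_3(5) > 18.

E[X] = 952/2187 ≈ 0.4352995; E[X] < 1, so R_3(5) > 18.


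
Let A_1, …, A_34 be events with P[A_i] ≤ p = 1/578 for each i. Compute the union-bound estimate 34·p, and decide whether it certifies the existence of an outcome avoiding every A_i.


Union bound: P[∪_{i=1}^{34} A_i] ≤ Σ_i P[A_i] ≤ 34·p = 34·(1/578) = 1/17.
Numerically: 1/17 ≈ 0.059.
Is 1/17 < 1? YES.
Since P[∪ A_i] ≤ 1/17 < 1, the complement has P[∩ A_i^c] ≥ 1 − 1/17 = 16/17 > 0, so some outcome avoids every A_i.

34·p = 1/17 ≈ 0.059; existence CERTIFIED by the union bound.


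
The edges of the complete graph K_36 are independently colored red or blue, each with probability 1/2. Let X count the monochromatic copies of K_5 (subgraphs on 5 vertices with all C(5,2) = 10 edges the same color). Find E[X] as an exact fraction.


Let X = Σ_S X_S over the C(36, 5) = 376992 subsets S of size 5, where X_S = 1 if the K_5 on S is monochromatic.
For a fixed S, the K_5 on S has C(5, 2) = 10 edges. P[all 10 edges red] = (1/2)^10, and likewise for blue, so P[monochromatic] = 2·(1/2)^10 = 2^{1 − 10} = 1/512.
Summing: E[X] = C(36, 5) · 2^{1 − 10} = 376992 · 1/512 = 11781/16.
Numerically: E[X] ≈ 736.312.

E[X] = C(36,5)·2^(1−C(5,2)) = 11781/16 ≈ 736.312.


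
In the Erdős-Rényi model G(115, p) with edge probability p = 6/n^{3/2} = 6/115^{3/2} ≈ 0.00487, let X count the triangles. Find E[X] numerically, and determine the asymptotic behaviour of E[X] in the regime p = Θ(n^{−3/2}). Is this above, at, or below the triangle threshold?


Number of potential triangles: C(115, 3) = 246905.
Each occurs with probability p³ ≈ (0.00487)³ ≈ 1.15163e-07.
By linearity: E[X] = C(115, 3)·p³ ≈ 246905 · 1.15163e-07 ≈ 0.028.
Since α = 3/2 > 1, p = c/n^{3/2} = o(1/n) is below the triangle threshold p ~ 1/n. Asymptotically E[X] ~ (c³/6)·n^{3(1−α)} = (6³/6)·n^{-1.5} → 0, so by Markov's inequality G has no triangles w.h.p.

E[X] ≈ 0.028; in regime p = Θ(1/n^{3/2}) E[X] tends to 0 (below the triangle threshold p ~ 1/n).


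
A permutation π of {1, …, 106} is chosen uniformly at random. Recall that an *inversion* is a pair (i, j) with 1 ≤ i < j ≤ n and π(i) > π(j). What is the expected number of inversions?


Write X = Σ X_I over the C(106, 2) = 5565 pairs i < j, with X_I the indicator of one inversion.
There are 5565 indicators.
For each fixed pair i < j, the values π(i) and π(j) are two distinct elements of {1, …, 106} in uniformly random order; by symmetry P[π(i) > π(j)] = 1/2.
By linearity: E[X] = 5565 · (1/2) = C(106, 2) · (1/2) = 5565/2 = 5565/2 ≈ 2782.500000.

E[X] = 5565/2 = 2782.500000.


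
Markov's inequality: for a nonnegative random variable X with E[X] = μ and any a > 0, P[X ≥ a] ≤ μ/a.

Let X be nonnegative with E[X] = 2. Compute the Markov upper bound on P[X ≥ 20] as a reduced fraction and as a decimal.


μ = E[X] = 2, a = 20.
Markov: P[X ≥ 20] ≤ μ/a = (2)/20 = 1/10.
Numerically: ≈ 0.1000.
(Since a = 20 > μ = 2.0000, the bound 1/10 is < 1 and informative.)

P[X ≥ 20] ≤ 1/10 ≈ 0.1000.


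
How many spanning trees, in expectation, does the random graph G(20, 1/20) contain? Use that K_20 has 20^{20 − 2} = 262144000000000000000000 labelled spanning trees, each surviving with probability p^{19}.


K_20 has 20^{20 − 2} = 262144000000000000000000 labelled spanning trees.
For each such spanning tree H, let X_H = 1 if all 19 edges of H are present in G. Then P[X_H = 1] = p^{19} = (1/20)^{19} = 1/5242880000000000000000000.
By linearity of expectation: E[X] = Σ_H E[X_H] = 262144000000000000000000 · p^{19} = 262144000000000000000000 · 1/5242880000000000000000000 = 1/20.
Numerically: E[X] ≈ 0.05.

E[X] = 262144000000000000000000 · (1/20)^{19} = 1/20 ≈ 0.05.


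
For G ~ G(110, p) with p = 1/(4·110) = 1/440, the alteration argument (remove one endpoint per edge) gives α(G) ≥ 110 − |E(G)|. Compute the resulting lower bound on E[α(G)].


E[|E(G)|] = C(110, 2)·p = 5995 · (1/440) = 109/8.
E[α(G)] ≥ n − E[|E(G)|] = 110 − 109/8 = 771/8.
Numerically: ≈ 96.37500.
(This is only a lower bound; the true E[α(G)] may be larger.)

E[α(G)] ≥ 771/8 ≈ 96.37500.


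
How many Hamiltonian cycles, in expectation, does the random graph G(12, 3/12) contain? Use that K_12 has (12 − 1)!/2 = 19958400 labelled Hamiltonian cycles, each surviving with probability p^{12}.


K_12 has (12 − 1)!/2 = 19958400 labelled Hamiltonian cycles.
For each such Hamiltonian cycle H, let X_H = 1 if all 12 edges of H are present in G. Then P[X_H = 1] = p^{12} = (1/4)^{12} = 1/16777216.
Summing the indicators: E[X] = Σ_H E[X_H] = 19958400 · p^{12} = 19958400 · 1/16777216 = 155925/131072.
Numerically: E[X] ≈ 1.18961.

E[X] = 19958400 · (1/4)^{12} = 155925/131072 ≈ 1.18961.


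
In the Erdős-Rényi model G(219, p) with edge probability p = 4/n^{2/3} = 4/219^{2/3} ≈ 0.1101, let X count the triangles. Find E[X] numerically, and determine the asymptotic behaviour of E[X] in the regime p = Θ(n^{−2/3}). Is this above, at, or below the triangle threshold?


Number of potential triangles: C(219, 3) = 1726669.
Each occurs with probability p³ ≈ (0.1101)³ ≈ 1.334418e-03.
By linearity: E[X] = C(219, 3)·p³ ≈ 1726669 · 1.334418e-03 ≈ 2304.0974.
Since α = 2/3 < 1, p = c/n^{2/3} ≫ 1/n is above the triangle threshold p ~ 1/n. Asymptotically E[X] ~ (c³/6)·n^{3(1−α)} = (4³/6)·n^{1} → ∞; triangles are abundant w.h.p.

E[X] ≈ 2304.0974; in regime p = Θ(1/n^{2/3}) E[X] diverges (above the triangle threshold p ~ 1/n).


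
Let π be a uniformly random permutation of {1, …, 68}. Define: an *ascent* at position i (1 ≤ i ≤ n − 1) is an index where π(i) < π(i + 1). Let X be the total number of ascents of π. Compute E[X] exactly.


Write X = Σ X_I over i = 1, …, 67, with X_I the indicator of one ascent.
There are 67 indicators.
For each fixed i, the pair (π(i), π(i+1)) is a uniformly random ordered pair of distinct values from {1, …, 68}; by symmetry P[π(i) < π(i+1)] = 1/2.
By linearity: E[X] = 67 · (1/2) = (68 − 1) · (1/2) = 67/2 ≈ 33.500.

E[X] = 67/2 = 33.500.


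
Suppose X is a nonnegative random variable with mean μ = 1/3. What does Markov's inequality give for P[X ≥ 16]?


μ = E[X] = 1/3, a = 16.
Markov: P[X ≥ 16] ≤ μ/a = (1/3)/16 = 1/48.
Numerically: ≈ 0.02083.
(Since a = 16 > μ = 0.33333, the bound 1/48 is < 1 and informative.)

P[X ≥ 16] ≤ 1/48 ≈ 0.02083.


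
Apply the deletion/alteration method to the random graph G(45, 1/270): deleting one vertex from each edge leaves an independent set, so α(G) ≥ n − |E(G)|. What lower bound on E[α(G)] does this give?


E[|E(G)|] = C(45, 2)·p = 990 · (1/270) = 11/3.
E[α(G)] ≥ n − E[|E(G)|] = 45 − 11/3 = 124/3.
Numerically: ≈ 41.3333.
(This is only a lower bound; the true E[α(G)] may be larger.)

E[α(G)] ≥ 124/3 ≈ 41.3333.


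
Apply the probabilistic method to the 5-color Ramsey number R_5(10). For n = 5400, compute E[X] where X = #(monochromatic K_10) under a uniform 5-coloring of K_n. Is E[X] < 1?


E[X] = C(5400, 10) · 5^{1 − 45} = 5761735538961887279463031445160 · 5^{−44} = 5761735538961887279463031445160/5684341886080801486968994140625.
As a reduced fraction: E[X] = 1152347107792377455892606289032/1136868377216160297393798828125 ≈ 1.0136.
Is E[X] < 1? NO.
Since E[X] ≥ 1, the first-moment bound is inconclusive at n = 5400; it does NOT by itself certify R_5(10) > 5400.

E[X] = 1152347107792377455892606289032/1136868377216160297393798828125 ≈ 1.0136; E[X] ≥ 1; first-moment method inconclusive here.


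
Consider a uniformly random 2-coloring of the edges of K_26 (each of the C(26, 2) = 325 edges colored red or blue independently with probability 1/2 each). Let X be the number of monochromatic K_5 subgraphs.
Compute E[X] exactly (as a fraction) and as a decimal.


Let X = Σ_S X_S over the C(26, 5) = 65780 subsets S of size 5, where X_S = 1 if the K_5 on S is monochromatic.
For a fixed S, the K_5 on S has C(5, 2) = 10 edges. P[all 10 edges red] = (1/2)^10, and likewise for blue, so P[monochromatic] = 2·(1/2)^10 = 2^{1 − 10} = 1/512.
Summing: E[X] = C(26, 5) · 2^{1 − 10} = 65780 · 1/512 = 16445/128.
Numerically: E[X] ≈ 128.476562.

E[X] = C(26,5)·2^(1−C(5,2)) = 16445/128 ≈ 128.476562.


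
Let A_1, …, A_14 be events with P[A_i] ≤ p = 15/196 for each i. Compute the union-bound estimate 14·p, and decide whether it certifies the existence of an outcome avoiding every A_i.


Union bound: P[∪_{i=1}^{14} A_i] ≤ Σ_i P[A_i] ≤ 14·p = 14·(15/196) = 15/14.
Numerically: 15/14 ≈ 1.07143.
Is 15/14 < 1? NO.
Since the bound 15/14 is ≥ 1, the union bound is uninformative here; it does NOT by itself certify existence.

14·p = 15/14 ≈ 1.07143; existence NOT certified by the union bound.


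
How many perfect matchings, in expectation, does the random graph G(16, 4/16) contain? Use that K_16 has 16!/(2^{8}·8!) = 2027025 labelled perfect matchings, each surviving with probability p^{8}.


K_16 has 16!/(2^{8}·8!) = 2027025 labelled perfect matchings.
For each such perfect matching H, let X_H = 1 if all 8 edges of H are present in G. Then P[X_H = 1] = p^{8} = (1/4)^{8} = 1/65536.
By linearity: E[X] = Σ_H E[X_H] = 2027025 · p^{8} = 2027025 · 1/65536 = 2027025/65536.
Numerically: E[X] ≈ 30.9299.

E[X] = 2027025 · (1/4)^{8} = 2027025/65536 ≈ 30.9299.


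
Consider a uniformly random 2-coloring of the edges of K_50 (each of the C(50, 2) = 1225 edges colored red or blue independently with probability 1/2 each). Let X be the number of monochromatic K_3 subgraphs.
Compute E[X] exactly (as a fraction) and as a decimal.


Let X = Σ_S X_S over the C(50, 3) = 19600 subsets S of size 3, where X_S = 1 if the K_3 on S is monochromatic.
For a fixed S, the K_3 on S has C(3, 2) = 3 edges. P[all 3 edges red] = (1/2)^3, and likewise for blue, so P[monochromatic] = 2·(1/2)^3 = 2^{1 − 3} = 1/4.
By linearity of expectation: E[X] = C(50, 3) · 2^{1 − 3} = 19600 · 1/4 = 4900.
Numerically: E[X] ≈ 4900.000.

E[X] = C(50,3)·2^(1−C(3,2)) = 4900 ≈ 4900.000.


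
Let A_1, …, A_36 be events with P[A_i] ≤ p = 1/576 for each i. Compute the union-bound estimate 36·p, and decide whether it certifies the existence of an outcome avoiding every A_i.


Union bound: P[∪_{i=1}^{36} A_i] ≤ Σ_i P[A_i] ≤ 36·p = 36·(1/576) = 1/16.
Numerically: 1/16 ≈ 0.06250.
Is 1/16 < 1? YES.
Since P[∪ A_i] ≤ 1/16 < 1, the complement has P[∩ A_i^c] ≥ 1 − 1/16 = 15/16 > 0, so some outcome avoids every A_i.

36·p = 1/16 ≈ 0.06250; existence CERTIFIED by the union bound.


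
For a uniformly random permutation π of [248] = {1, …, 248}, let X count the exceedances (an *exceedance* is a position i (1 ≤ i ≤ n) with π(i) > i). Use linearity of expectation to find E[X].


Write X = Σ_{i=1}^{248} X_i, where X_i = 1_{π(i) > i}.
For each fixed i, π(i) is uniform over {1, …, 248} (marginal of a uniform permutation), so P[π(i) > i] = (n − i)/n. Summing: Σ_{i=1}^{248} (n − i)/n = (0 + 1 + … + 247)/248 = 248(248 − 1)/(2·248) = (248 − 1)/2.
Hence E[X] = Σ_{i=1}^{248} (248 − i)/248 = 247/2 ≈ 123.50000.

E[X] = 247/2 = 123.50000.


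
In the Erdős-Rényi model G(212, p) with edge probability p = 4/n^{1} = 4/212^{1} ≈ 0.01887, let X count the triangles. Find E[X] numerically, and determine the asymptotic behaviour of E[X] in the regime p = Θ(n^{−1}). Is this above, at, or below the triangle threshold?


Number of potential triangles: C(212, 3) = 1565620.
Each occurs with probability p³ ≈ (0.01887)³ ≈ 6.716954e-06.
By linearity: E[X] = C(212, 3)·p³ ≈ 1565620 · 6.716954e-06 ≈ 10.5162.
Here α = 1, so p = 4/n is exactly at the triangle threshold p ~ 1/n. Asymptotically E[X] → c³/6 = 4³/6 = 32/3 ≈ 10.6667, a bounded constant. In this regime the triangle count is asymptotically Poisson(c³/6).

E[X] ≈ 10.5162; in regime p = Θ(1/n^{1}) E[X] stays bounded (at the triangle threshold p ~ 1/n).


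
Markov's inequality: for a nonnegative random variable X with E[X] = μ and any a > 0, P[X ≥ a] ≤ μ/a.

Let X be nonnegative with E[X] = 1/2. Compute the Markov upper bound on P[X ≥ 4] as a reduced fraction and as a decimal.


μ = E[X] = 1/2, a = 4.
Markov: P[X ≥ 4] ≤ μ/a = (1/2)/4 = 1/8.
Numerically: ≈ 0.1250.
(Since a = 4 > μ = 0.5000, the bound 1/8 is < 1 and informative.)

P[X ≥ 4] ≤ 1/8 ≈ 0.1250.


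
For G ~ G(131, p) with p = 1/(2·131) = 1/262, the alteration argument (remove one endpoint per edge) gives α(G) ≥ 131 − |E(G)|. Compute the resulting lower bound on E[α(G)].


E[|E(G)|] = C(131, 2)·p = 8515 · (1/262) = 65/2.
E[α(G)] ≥ n − E[|E(G)|] = 131 − 65/2 = 197/2.
Numerically: ≈ 98.500.
(This is only a lower bound; the true E[α(G)] may be larger.)

E[α(G)] ≥ 197/2 ≈ 98.500.


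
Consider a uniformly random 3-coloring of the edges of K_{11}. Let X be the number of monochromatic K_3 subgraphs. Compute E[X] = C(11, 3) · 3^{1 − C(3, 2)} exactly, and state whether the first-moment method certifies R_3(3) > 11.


E[X] = C(11, 3) · 3^{1 − 3} = 165 · 3^{−2} = 165/9.
As a reduced fraction: E[X] = 55/3 ≈ 18.333.
Is E[X] < 1? NO.
Since E[X] ≥ 1, the first-moment bound is inconclusive at n = 11; it does NOT by itself certify R_3(3) > 11.

E[X] = 55/3 ≈ 18.333; E[X] ≥ 1; first-moment method inconclusive here.


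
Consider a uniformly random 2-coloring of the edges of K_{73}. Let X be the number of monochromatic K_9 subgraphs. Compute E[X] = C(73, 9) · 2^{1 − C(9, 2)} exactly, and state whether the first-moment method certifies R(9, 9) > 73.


E[X] = C(73, 9) · 2^{1 − 36} = 97082021465 · 2^{−35} = 97082021465/34359738368.
As a reduced fraction: E[X] = 97082021465/34359738368 ≈ 2.82546.
Is E[X] < 1? NO.
Since E[X] ≥ 1, the first-moment bound is inconclusive at n = 73; it does NOT by itself certify R(9, 9) > 73.

E[X] = 97082021465/34359738368 ≈ 2.82546; E[X] ≥ 1; first-moment method inconclusive here.


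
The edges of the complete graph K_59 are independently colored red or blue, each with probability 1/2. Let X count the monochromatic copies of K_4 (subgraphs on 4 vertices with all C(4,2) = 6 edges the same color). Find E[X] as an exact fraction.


Let X = Σ_S X_S over the C(59, 4) = 455126 subsets S of size 4, where X_S = 1 if the K_4 on S is monochromatic.
For a fixed S, the K_4 on S has C(4, 2) = 6 edges. P[all 6 edges red] = (1/2)^6, and likewise for blue, so P[monochromatic] = 2·(1/2)^6 = 2^{1 − 6} = 1/32.
By linearity of expectation: E[X] = C(59, 4) · 2^{1 − 6} = 455126 · 1/32 = 227563/16.
Numerically: E[X] ≈ 14222.68750.

E[X] = C(59,4)·2^(1−C(4,2)) = 227563/16 ≈ 14222.68750.


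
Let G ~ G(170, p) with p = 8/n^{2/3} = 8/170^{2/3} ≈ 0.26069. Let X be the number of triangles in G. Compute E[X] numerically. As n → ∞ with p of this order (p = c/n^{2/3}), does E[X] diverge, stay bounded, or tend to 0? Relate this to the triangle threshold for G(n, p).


Number of potential triangles: C(170, 3) = 804440.
Each occurs with probability p³ ≈ (0.26069)³ ≈ 1.77162630e-02.
By linearity: E[X] = C(170, 3)·p³ ≈ 804440 · 1.77162630e-02 ≈ 14251.670588.
Since α = 2/3 < 1, p = c/n^{2/3} ≫ 1/n is above the triangle threshold p ~ 1/n. Asymptotically E[X] ~ (c³/6)·n^{3(1−α)} = (8³/6)·n^{1} → ∞; triangles are abundant w.h.p.

E[X] ≈ 14251.670588; in regime p = Θ(1/n^{2/3}) E[X] diverges (above the triangle threshold p ~ 1/n).
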